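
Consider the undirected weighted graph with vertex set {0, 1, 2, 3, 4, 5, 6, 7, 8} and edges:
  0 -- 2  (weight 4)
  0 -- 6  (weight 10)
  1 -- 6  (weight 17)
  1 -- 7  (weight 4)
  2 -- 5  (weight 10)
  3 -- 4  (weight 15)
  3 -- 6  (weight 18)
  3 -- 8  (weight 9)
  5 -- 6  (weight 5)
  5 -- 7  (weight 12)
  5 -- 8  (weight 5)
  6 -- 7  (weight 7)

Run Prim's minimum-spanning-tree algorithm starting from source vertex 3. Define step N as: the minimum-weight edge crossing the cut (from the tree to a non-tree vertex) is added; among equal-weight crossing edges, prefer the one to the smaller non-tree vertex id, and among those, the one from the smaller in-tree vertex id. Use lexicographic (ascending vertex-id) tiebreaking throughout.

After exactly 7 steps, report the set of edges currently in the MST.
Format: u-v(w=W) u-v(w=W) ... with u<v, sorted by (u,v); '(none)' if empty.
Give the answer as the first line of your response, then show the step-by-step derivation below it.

0-2(w=4) 0-6(w=10) 1-7(w=4) 3-8(w=9) 5-6(w=5) 5-8(w=5) 6-7(w=7)

step 1: add edge 3-8 (w=9); MST = {3-8(w=9)}
step 2: add edge 5-8 (w=5); MST = {3-8(w=9) 5-8(w=5)}
step 3: add edge 5-6 (w=5); MST = {3-8(w=9) 5-6(w=5) 5-8(w=5)}
step 4: add edge 6-7 (w=7); MST = {3-8(w=9) 5-6(w=5) 5-8(w=5) 6-7(w=7)}
step 5: add edge 1-7 (w=4); MST = {1-7(w=4) 3-8(w=9) 5-6(w=5) 5-8(w=5) 6-7(w=7)}
step 6: add edge 0-6 (w=10); MST = {0-6(w=10) 1-7(w=4) 3-8(w=9) 5-6(w=5) 5-8(w=5) 6-7(w=7)}
step 7: add edge 0-2 (w=4); MST = {0-2(w=4) 0-6(w=10) 1-7(w=4) 3-8(w=9) 5-6(w=5) 5-8(w=5) 6-7(w=7)}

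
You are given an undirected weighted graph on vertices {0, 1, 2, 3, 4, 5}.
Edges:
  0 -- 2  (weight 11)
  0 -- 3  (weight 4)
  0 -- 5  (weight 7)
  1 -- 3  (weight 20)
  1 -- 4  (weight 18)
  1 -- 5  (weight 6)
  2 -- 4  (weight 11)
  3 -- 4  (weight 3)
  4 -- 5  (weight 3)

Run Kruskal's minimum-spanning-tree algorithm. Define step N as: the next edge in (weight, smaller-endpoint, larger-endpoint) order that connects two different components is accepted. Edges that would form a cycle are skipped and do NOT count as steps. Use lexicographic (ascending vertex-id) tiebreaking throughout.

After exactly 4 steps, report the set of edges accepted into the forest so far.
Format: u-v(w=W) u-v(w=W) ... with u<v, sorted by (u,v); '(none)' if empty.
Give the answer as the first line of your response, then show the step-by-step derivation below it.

0-3(w=4) 1-5(w=6) 3-4(w=3) 4-5(w=3)

step 1: add edge 3-4 (w=3); MST = {3-4(w=3)}
step 2: add edge 4-5 (w=3); MST = {3-4(w=3) 4-5(w=3)}
step 3: add edge 0-3 (w=4); MST = {0-3(w=4) 3-4(w=3) 4-5(w=3)}
step 4: add edge 1-5 (w=6); MST = {0-3(w=4) 1-5(w=6) 3-4(w=3) 4-5(w=3)}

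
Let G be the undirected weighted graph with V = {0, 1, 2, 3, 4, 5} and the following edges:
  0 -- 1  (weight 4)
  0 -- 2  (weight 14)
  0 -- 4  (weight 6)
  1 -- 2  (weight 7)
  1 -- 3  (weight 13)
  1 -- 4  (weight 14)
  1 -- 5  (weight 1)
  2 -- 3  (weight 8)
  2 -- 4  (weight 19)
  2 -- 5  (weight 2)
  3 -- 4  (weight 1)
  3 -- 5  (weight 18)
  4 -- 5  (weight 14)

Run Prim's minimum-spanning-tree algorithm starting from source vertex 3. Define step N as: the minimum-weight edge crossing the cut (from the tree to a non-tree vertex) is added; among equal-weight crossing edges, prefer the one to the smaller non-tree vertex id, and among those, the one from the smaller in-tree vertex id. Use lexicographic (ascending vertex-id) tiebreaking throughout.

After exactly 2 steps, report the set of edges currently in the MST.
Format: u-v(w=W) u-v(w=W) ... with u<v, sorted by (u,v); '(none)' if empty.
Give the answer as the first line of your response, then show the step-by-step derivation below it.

0-4(w=6) 3-4(w=1)

step 1: add edge 3-4 (w=1); MST = {3-4(w=1)}
step 2: add edge 0-4 (w=6); MST = {0-4(w=6) 3-4(w=1)}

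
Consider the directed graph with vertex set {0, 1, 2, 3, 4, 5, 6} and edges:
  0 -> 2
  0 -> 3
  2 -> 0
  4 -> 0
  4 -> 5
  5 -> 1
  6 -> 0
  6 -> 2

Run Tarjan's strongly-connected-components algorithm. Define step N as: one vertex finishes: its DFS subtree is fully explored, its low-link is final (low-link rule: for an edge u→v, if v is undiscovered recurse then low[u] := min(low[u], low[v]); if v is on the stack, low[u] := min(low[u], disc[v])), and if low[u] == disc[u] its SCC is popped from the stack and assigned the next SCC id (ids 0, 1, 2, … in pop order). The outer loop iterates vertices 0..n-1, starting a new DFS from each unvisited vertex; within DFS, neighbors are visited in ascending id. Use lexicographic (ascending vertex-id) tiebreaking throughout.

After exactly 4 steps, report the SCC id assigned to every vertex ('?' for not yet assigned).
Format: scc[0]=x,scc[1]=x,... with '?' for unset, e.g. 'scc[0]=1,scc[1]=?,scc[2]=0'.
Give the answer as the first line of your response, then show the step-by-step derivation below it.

scc[0]=1,scc[1]=2,scc[2]=1,scc[3]=0,scc[4]=?,scc[5]=?,scc[6]=?

step 1: low=(low[0]=0,low[1]=?,low[2]=0,low[3]=?,low[4]=?,low[5]=?,low[6]=?); scc=(scc[0]=?,scc[1]=?,scc[2]=?,scc[3]=?,scc[4]=?,scc[5]=?,scc[6]=?)
step 2: low=(low[0]=0,low[1]=?,low[2]=0,low[3]=2,low[4]=?,low[5]=?,low[6]=?); scc=(scc[0]=?,scc[1]=?,scc[2]=?,scc[3]=0,scc[4]=?,scc[5]=?,scc[6]=?)
step 3: low=(low[0]=0,low[1]=?,low[2]=0,low[3]=2,low[4]=?,low[5]=?,low[6]=?); scc=(scc[0]=1,scc[1]=?,scc[2]=1,scc[3]=0,scc[4]=?,scc[5]=?,scc[6]=?)
step 4: low=(low[0]=0,low[1]=3,low[2]=0,low[3]=2,low[4]=?,low[5]=?,low[6]=?); scc=(scc[0]=1,scc[1]=2,scc[2]=1,scc[3]=0,scc[4]=?,scc[5]=?,scc[6]=?)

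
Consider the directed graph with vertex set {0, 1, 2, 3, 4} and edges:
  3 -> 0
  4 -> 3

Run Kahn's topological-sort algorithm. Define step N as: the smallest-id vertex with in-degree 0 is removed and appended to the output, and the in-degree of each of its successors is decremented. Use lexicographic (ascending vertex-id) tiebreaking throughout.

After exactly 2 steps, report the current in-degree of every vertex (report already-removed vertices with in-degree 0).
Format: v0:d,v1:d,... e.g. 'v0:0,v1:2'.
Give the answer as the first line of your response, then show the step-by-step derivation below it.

v0:1,v1:0,v2:0,v3:1,v4:0

step 1: output 1; order=[1]; indeg=(1,0,0,1,0)
step 2: output 2; order=[1,2]; indeg=(1,0,0,1,0)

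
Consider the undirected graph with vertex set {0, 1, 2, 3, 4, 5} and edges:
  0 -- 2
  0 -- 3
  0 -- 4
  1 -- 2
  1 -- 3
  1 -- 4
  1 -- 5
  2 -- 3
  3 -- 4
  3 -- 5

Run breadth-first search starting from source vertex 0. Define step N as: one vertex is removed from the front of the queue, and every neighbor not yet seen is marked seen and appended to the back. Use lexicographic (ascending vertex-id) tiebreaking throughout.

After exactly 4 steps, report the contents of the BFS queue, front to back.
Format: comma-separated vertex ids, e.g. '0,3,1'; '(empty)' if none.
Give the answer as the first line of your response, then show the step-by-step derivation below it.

1,5

step 1: dequeue 0; queue=[2,3,4]; order=0
step 2: dequeue 2; queue=[3,4,1]; order=0,2
step 3: dequeue 3; queue=[4,1,5]; order=0,2,3
step 4: dequeue 4; queue=[1,5]; order=0,2,3,4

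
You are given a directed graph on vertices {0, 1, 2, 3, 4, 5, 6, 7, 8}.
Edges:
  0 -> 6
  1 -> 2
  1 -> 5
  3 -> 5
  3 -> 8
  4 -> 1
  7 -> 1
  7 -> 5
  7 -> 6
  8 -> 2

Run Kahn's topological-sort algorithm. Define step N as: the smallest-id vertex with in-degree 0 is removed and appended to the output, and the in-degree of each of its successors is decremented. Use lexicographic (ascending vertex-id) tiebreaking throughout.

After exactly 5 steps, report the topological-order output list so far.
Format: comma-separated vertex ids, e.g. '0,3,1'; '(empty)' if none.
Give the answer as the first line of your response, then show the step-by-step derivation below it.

0,3,4,7,1

step 1: output 0; order=[0]; indeg=(0,2,2,0,0,3,1,0,1)
step 2: output 3; order=[0,3]; indeg=(0,2,2,0,0,2,1,0,0)
step 3: output 4; order=[0,3,4]; indeg=(0,1,2,0,0,2,1,0,0)
step 4: output 7; order=[0,3,4,7]; indeg=(0,0,2,0,0,1,0,0,0)
step 5: output 1; order=[0,3,4,7,1]; indeg=(0,0,1,0,0,0,0,0,0)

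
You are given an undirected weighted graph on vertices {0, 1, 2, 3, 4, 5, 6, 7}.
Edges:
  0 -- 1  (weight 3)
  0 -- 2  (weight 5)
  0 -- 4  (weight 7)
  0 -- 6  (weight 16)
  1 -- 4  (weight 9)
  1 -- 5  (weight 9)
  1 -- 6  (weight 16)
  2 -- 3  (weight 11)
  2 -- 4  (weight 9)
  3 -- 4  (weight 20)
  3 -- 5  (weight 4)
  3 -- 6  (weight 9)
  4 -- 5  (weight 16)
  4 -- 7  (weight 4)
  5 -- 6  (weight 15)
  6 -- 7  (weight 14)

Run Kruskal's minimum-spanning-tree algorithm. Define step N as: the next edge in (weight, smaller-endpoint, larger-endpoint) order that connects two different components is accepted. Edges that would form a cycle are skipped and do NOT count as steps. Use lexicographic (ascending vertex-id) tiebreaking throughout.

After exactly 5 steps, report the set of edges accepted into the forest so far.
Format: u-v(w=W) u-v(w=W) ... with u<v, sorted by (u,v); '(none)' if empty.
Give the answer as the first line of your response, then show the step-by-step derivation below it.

0-1(w=3) 0-2(w=5) 0-4(w=7) 3-5(w=4) 4-7(w=4)

step 1: add edge 0-1 (w=3); MST = {0-1(w=3)}
step 2: add edge 3-5 (w=4); MST = {0-1(w=3) 3-5(w=4)}
step 3: add edge 4-7 (w=4); MST = {0-1(w=3) 3-5(w=4) 4-7(w=4)}
step 4: add edge 0-2 (w=5); MST = {0-1(w=3) 0-2(w=5) 3-5(w=4) 4-7(w=4)}
step 5: add edge 0-4 (w=7); MST = {0-1(w=3) 0-2(w=5) 0-4(w=7) 3-5(w=4) 4-7(w=4)}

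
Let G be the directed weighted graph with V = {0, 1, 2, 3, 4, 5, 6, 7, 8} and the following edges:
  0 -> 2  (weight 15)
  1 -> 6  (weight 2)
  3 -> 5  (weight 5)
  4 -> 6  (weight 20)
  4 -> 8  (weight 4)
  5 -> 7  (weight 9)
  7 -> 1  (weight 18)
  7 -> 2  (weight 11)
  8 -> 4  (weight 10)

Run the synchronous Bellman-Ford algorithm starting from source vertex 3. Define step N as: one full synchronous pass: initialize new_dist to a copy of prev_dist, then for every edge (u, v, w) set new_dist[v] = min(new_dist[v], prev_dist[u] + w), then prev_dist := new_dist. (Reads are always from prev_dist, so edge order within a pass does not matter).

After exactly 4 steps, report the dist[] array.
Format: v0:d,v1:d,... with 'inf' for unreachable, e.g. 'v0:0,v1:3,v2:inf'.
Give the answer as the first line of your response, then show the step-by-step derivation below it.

v0:inf,v1:32,v2:25,v3:0,v4:inf,v5:5,v6:34,v7:14,v8:inf

step 1: dist = v0:inf,v1:inf,v2:inf,v3:0,v4:inf,v5:5,v6:inf,v7:inf,v8:inf
step 2: dist = v0:inf,v1:inf,v2:inf,v3:0,v4:inf,v5:5,v6:inf,v7:14,v8:inf
step 3: dist = v0:inf,v1:32,v2:25,v3:0,v4:inf,v5:5,v6:inf,v7:14,v8:inf
step 4: dist = v0:inf,v1:32,v2:25,v3:0,v4:inf,v5:5,v6:34,v7:14,v8:inf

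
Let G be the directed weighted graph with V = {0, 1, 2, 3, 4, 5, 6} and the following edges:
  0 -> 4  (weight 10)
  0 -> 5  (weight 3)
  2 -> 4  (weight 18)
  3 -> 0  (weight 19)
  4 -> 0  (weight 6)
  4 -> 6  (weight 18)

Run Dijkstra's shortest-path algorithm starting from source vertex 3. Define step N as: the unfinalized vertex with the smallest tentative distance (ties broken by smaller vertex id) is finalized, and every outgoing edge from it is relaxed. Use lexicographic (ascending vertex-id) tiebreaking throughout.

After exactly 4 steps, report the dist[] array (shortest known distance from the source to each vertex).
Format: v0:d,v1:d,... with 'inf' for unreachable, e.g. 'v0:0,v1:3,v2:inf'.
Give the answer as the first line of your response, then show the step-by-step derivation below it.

v0:19,v1:inf,v2:inf,v3:0,v4:29,v5:22,v6:47

step 1: dist = v0:19,v1:inf,v2:inf,v3:0,v4:inf,v5:inf,v6:inf
step 2: dist = v0:19,v1:inf,v2:inf,v3:0,v4:29,v5:22,v6:inf
step 3: dist = v0:19,v1:inf,v2:inf,v3:0,v4:29,v5:22,v6:inf
step 4: dist = v0:19,v1:inf,v2:inf,v3:0,v4:29,v5:22,v6:47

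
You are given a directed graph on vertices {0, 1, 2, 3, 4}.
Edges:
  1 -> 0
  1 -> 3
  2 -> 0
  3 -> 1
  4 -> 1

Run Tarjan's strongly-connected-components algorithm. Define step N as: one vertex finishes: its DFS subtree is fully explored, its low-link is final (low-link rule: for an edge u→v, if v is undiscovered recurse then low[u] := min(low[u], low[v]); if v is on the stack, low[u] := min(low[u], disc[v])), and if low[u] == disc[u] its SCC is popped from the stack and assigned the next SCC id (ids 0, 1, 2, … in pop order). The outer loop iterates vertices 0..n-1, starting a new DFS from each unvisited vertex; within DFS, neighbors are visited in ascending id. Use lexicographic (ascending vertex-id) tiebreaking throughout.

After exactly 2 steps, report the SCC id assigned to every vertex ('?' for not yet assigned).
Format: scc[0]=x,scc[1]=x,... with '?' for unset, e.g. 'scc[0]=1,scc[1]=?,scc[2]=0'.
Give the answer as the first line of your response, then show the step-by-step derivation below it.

scc[0]=0,scc[1]=?,scc[2]=?,scc[3]=?,scc[4]=?

step 1: low=(low[0]=0,low[1]=?,low[2]=?,low[3]=?,low[4]=?); scc=(scc[0]=0,scc[1]=?,scc[2]=?,scc[3]=?,scc[4]=?)
step 2: low=(low[0]=0,low[1]=1,low[2]=?,low[3]=1,low[4]=?); scc=(scc[0]=0,scc[1]=?,scc[2]=?,scc[3]=?,scc[4]=?)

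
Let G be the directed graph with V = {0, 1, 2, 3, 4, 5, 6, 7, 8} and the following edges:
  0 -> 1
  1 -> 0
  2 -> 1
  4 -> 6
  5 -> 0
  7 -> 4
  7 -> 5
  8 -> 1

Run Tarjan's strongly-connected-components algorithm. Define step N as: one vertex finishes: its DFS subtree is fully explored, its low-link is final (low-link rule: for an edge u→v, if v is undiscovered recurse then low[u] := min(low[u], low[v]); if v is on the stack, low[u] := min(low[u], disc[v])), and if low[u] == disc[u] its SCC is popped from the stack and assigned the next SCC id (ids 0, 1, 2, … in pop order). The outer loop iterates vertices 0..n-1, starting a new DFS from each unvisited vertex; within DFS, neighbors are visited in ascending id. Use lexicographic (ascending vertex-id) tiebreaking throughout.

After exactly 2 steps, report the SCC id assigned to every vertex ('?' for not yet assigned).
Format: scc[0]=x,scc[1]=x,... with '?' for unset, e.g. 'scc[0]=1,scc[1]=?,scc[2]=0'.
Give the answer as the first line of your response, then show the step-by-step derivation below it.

scc[0]=0,scc[1]=0,scc[2]=?,scc[3]=?,scc[4]=?,scc[5]=?,scc[6]=?,scc[7]=?,scc[8]=?

step 1: low=(low[0]=0,low[1]=0,low[2]=?,low[3]=?,low[4]=?,low[5]=?,low[6]=?,low[7]=?,low[8]=?); scc=(scc[0]=?,scc[1]=?,scc[2]=?,scc[3]=?,scc[4]=?,scc[5]=?,scc[6]=?,scc[7]=?,scc[8]=?)
step 2: low=(low[0]=0,low[1]=0,low[2]=?,low[3]=?,low[4]=?,low[5]=?,low[6]=?,low[7]=?,low[8]=?); scc=(scc[0]=0,scc[1]=0,scc[2]=?,scc[3]=?,scc[4]=?,scc[5]=?,scc[6]=?,scc[7]=?,scc[8]=?)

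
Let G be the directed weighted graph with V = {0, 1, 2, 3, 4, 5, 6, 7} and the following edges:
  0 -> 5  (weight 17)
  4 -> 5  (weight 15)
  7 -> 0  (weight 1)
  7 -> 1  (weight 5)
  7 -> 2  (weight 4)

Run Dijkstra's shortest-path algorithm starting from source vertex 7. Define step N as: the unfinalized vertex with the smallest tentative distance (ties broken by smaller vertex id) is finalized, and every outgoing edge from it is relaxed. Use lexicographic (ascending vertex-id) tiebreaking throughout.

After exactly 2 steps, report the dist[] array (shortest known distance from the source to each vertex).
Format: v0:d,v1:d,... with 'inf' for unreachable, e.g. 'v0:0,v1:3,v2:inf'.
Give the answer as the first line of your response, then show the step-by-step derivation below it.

v0:1,v1:5,v2:4,v3:inf,v4:inf,v5:18,v6:inf,v7:0

step 1: dist = v0:1,v1:5,v2:4,v3:inf,v4:inf,v5:inf,v6:inf,v7:0
step 2: dist = v0:1,v1:5,v2:4,v3:inf,v4:inf,v5:18,v6:inf,v7:0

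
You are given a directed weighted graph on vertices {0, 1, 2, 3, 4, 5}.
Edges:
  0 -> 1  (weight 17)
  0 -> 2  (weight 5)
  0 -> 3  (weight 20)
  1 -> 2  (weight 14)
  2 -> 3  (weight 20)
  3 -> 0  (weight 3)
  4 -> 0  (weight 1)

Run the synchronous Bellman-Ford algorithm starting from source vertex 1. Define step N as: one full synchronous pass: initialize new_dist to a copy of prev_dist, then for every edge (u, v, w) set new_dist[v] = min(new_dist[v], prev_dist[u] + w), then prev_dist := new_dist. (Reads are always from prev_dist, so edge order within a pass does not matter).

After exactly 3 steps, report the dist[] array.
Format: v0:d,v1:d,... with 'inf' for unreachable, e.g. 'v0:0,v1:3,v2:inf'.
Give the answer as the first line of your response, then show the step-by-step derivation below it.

v0:37,v1:0,v2:14,v3:34,v4:inf,v5:inf

step 1: dist = v0:inf,v1:0,v2:14,v3:inf,v4:inf,v5:inf
step 2: dist = v0:inf,v1:0,v2:14,v3:34,v4:inf,v5:inf
step 3: dist = v0:37,v1:0,v2:14,v3:34,v4:inf,v5:inf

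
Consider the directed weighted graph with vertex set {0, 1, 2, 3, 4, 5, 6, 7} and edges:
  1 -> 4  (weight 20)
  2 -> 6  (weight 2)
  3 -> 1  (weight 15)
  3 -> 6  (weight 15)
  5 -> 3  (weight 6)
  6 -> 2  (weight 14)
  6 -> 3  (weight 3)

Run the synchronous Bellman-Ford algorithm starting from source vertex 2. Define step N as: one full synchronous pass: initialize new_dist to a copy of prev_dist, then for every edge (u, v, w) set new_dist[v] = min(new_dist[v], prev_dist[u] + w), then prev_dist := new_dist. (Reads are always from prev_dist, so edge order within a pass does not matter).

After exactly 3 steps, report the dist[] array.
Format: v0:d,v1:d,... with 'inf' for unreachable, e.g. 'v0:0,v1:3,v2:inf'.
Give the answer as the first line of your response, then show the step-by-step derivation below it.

v0:inf,v1:20,v2:0,v3:5,v4:inf,v5:inf,v6:2,v7:inf

step 1: dist = v0:inf,v1:inf,v2:0,v3:inf,v4:inf,v5:inf,v6:2,v7:inf
step 2: dist = v0:inf,v1:inf,v2:0,v3:5,v4:inf,v5:inf,v6:2,v7:inf
step 3: dist = v0:inf,v1:20,v2:0,v3:5,v4:inf,v5:inf,v6:2,v7:inf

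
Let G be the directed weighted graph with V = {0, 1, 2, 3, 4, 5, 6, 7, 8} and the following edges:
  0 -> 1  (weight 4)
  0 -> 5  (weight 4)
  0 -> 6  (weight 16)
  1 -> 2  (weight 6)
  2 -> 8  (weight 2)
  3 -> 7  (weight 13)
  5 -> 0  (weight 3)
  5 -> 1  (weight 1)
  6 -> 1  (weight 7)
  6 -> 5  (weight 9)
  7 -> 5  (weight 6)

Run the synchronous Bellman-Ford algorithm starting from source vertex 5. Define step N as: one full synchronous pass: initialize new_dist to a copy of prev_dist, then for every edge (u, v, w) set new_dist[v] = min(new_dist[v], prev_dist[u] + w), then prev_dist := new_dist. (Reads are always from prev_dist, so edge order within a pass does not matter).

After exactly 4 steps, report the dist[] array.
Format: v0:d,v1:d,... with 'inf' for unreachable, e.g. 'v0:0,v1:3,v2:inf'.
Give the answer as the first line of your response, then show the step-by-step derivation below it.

v0:3,v1:1,v2:7,v3:inf,v4:inf,v5:0,v6:19,v7:inf,v8:9

step 1: dist = v0:3,v1:1,v2:inf,v3:inf,v4:inf,v5:0,v6:inf,v7:inf,v8:inf
step 2: dist = v0:3,v1:1,v2:7,v3:inf,v4:inf,v5:0,v6:19,v7:inf,v8:inf
step 3: dist = v0:3,v1:1,v2:7,v3:inf,v4:inf,v5:0,v6:19,v7:inf,v8:9
step 4: dist = v0:3,v1:1,v2:7,v3:inf,v4:inf,v5:0,v6:19,v7:inf,v8:9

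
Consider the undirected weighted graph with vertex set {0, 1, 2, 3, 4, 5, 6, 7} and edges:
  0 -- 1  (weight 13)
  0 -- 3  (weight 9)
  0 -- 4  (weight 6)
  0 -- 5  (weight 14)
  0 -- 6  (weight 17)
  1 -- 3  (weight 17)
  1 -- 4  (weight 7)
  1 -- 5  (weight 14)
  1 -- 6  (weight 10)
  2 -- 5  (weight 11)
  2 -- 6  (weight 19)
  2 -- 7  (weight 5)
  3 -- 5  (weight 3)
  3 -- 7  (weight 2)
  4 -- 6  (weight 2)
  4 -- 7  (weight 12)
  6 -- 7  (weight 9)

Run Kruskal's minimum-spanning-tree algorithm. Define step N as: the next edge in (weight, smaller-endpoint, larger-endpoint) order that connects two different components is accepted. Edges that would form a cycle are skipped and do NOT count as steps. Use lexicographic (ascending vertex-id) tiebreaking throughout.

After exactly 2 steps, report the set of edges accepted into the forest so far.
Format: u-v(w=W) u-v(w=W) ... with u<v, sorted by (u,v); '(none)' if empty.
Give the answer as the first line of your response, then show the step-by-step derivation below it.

3-7(w=2) 4-6(w=2)

step 1: add edge 3-7 (w=2); MST = {3-7(w=2)}
step 2: add edge 4-6 (w=2); MST = {3-7(w=2) 4-6(w=2)}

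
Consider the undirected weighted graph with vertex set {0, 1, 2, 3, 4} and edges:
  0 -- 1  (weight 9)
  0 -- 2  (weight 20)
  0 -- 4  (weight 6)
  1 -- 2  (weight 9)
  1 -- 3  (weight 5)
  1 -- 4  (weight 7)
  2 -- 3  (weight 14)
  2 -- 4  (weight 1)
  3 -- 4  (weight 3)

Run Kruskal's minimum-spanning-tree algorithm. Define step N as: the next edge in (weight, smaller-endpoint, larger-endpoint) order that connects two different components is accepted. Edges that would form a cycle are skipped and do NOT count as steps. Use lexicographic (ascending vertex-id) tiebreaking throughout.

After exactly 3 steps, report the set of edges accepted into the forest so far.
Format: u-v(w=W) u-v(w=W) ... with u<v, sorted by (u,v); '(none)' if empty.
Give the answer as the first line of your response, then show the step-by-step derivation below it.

1-3(w=5) 2-4(w=1) 3-4(w=3)

step 1: add edge 2-4 (w=1); MST = {2-4(w=1)}
step 2: add edge 3-4 (w=3); MST = {2-4(w=1) 3-4(w=3)}
step 3: add edge 1-3 (w=5); MST = {1-3(w=5) 2-4(w=1) 3-4(w=3)}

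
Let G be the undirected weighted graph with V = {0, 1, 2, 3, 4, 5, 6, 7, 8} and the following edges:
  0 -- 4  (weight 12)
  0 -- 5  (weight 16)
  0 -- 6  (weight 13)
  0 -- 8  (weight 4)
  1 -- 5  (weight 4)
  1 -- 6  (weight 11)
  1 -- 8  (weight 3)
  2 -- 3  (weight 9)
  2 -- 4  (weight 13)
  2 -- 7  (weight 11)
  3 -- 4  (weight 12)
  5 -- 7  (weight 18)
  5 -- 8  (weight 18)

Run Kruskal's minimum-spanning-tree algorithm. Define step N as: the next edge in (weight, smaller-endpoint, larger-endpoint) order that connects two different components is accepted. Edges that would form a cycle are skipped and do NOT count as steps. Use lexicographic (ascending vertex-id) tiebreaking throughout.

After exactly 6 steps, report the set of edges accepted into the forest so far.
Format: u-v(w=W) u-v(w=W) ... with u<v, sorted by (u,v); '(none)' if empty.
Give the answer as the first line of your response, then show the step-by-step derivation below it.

0-8(w=4) 1-5(w=4) 1-6(w=11) 1-8(w=3) 2-3(w=9) 2-7(w=11)

step 1: add edge 1-8 (w=3); MST = {1-8(w=3)}
step 2: add edge 0-8 (w=4); MST = {0-8(w=4) 1-8(w=3)}
step 3: add edge 1-5 (w=4); MST = {0-8(w=4) 1-5(w=4) 1-8(w=3)}
step 4: add edge 2-3 (w=9); MST = {0-8(w=4) 1-5(w=4) 1-8(w=3) 2-3(w=9)}
step 5: add edge 1-6 (w=11); MST = {0-8(w=4) 1-5(w=4) 1-6(w=11) 1-8(w=3) 2-3(w=9)}
step 6: add edge 2-7 (w=11); MST = {0-8(w=4) 1-5(w=4) 1-6(w=11) 1-8(w=3) 2-3(w=9) 2-7(w=11)}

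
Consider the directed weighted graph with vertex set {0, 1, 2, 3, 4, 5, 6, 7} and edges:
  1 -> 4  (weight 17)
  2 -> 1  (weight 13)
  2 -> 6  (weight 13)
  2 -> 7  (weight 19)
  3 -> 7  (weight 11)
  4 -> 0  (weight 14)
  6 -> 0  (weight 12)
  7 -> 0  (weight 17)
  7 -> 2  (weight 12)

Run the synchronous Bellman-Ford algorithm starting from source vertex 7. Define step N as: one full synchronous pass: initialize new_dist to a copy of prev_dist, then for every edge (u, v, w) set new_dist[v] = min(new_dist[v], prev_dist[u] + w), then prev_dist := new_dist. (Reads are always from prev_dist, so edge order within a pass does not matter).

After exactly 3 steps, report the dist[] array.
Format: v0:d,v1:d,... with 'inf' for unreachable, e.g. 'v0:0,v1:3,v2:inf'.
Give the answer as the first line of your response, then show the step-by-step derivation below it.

v0:17,v1:25,v2:12,v3:inf,v4:42,v5:inf,v6:25,v7:0

step 1: dist = v0:17,v1:inf,v2:12,v3:inf,v4:inf,v5:inf,v6:inf,v7:0
step 2: dist = v0:17,v1:25,v2:12,v3:inf,v4:inf,v5:inf,v6:25,v7:0
step 3: dist = v0:17,v1:25,v2:12,v3:inf,v4:42,v5:inf,v6:25,v7:0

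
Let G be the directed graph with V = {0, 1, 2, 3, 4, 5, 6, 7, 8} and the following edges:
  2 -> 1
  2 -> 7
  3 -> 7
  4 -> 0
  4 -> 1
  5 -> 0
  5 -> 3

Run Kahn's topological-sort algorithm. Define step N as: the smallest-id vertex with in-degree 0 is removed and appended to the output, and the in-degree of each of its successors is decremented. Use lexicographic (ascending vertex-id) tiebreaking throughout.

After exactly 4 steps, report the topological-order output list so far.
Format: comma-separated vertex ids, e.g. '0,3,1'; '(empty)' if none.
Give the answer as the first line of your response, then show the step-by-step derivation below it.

2,4,1,5

step 1: output 2; order=[2]; indeg=(2,1,0,1,0,0,0,1,0)
step 2: output 4; order=[2,4]; indeg=(1,0,0,1,0,0,0,1,0)
step 3: output 1; order=[2,4,1]; indeg=(1,0,0,1,0,0,0,1,0)
step 4: output 5; order=[2,4,1,5]; indeg=(0,0,0,0,0,0,0,1,0)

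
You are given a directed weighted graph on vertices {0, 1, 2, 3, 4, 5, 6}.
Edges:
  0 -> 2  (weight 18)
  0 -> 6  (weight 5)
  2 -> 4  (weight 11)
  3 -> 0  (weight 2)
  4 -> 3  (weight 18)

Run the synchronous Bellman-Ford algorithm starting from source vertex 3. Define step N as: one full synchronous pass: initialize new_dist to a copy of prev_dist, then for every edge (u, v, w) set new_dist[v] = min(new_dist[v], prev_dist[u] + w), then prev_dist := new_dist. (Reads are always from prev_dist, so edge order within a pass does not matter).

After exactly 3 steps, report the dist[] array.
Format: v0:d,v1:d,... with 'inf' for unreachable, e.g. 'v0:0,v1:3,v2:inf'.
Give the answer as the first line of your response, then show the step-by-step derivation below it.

v0:2,v1:inf,v2:20,v3:0,v4:31,v5:inf,v6:7

step 1: dist = v0:2,v1:inf,v2:inf,v3:0,v4:inf,v5:inf,v6:inf
step 2: dist = v0:2,v1:inf,v2:20,v3:0,v4:inf,v5:inf,v6:7
step 3: dist = v0:2,v1:inf,v2:20,v3:0,v4:31,v5:inf,v6:7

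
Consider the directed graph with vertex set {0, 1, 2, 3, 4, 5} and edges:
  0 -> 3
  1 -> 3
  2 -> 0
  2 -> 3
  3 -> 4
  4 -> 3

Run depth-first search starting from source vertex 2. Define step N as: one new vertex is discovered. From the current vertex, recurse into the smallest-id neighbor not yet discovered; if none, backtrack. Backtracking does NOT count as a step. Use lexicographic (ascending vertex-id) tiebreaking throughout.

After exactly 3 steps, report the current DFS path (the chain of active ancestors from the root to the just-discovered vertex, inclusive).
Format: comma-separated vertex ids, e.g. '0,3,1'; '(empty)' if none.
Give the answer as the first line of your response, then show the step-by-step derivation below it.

2,0,3

step 1: discover 2; path=2; order=2
step 2: discover 0; path=2>0; order=2,0
step 3: discover 3; path=2>0>3; order=2,0,3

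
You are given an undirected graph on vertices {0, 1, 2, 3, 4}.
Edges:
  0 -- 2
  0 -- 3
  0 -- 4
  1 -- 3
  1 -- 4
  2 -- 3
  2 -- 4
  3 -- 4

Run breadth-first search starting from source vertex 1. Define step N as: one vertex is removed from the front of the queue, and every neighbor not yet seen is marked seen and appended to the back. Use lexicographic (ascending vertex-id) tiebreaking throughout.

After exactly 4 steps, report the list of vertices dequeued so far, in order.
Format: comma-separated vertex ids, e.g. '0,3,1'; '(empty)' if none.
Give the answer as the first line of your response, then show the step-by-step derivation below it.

1,3,4,0

step 1: dequeue 1; queue=[3,4]; order=1
step 2: dequeue 3; queue=[4,0,2]; order=1,3
step 3: dequeue 4; queue=[0,2]; order=1,3,4
step 4: dequeue 0; queue=[2]; order=1,3,4,0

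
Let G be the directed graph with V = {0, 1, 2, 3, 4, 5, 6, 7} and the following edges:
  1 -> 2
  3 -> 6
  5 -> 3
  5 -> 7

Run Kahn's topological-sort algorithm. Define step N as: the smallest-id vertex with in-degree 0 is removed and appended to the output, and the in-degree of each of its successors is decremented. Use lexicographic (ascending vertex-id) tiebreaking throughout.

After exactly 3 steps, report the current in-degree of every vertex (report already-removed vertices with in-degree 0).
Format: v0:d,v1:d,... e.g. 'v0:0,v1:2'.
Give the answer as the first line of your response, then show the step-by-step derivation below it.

v0:0,v1:0,v2:0,v3:1,v4:0,v5:0,v6:1,v7:1

step 1: output 0; order=[0]; indeg=(0,0,1,1,0,0,1,1)
step 2: output 1; order=[0,1]; indeg=(0,0,0,1,0,0,1,1)
step 3: output 2; order=[0,1,2]; indeg=(0,0,0,1,0,0,1,1)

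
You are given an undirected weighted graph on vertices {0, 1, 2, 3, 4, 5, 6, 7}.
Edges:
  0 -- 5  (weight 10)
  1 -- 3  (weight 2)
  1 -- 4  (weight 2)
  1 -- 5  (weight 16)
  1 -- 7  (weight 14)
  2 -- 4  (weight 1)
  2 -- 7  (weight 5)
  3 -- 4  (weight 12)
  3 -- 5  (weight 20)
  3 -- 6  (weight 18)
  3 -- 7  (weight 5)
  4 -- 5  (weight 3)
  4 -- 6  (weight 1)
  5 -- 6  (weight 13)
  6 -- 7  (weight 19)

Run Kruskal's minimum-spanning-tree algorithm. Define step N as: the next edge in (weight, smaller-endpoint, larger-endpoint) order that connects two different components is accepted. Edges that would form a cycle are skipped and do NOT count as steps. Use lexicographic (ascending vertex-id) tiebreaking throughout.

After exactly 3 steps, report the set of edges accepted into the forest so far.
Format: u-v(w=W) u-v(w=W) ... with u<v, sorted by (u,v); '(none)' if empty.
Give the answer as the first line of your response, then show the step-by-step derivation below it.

1-3(w=2) 2-4(w=1) 4-6(w=1)

step 1: add edge 2-4 (w=1); MST = {2-4(w=1)}
step 2: add edge 4-6 (w=1); MST = {2-4(w=1) 4-6(w=1)}
step 3: add edge 1-3 (w=2); MST = {1-3(w=2) 2-4(w=1) 4-6(w=1)}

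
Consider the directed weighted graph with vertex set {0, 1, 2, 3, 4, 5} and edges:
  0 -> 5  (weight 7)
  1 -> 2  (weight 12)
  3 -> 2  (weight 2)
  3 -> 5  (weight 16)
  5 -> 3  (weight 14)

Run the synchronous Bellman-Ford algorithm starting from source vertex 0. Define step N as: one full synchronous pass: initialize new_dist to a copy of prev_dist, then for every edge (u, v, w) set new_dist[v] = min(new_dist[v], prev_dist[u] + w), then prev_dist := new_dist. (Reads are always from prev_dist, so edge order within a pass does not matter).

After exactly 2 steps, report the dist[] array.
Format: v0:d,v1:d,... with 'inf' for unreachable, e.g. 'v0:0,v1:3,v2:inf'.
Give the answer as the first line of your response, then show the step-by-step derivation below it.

v0:0,v1:inf,v2:inf,v3:21,v4:inf,v5:7

step 1: dist = v0:0,v1:inf,v2:inf,v3:inf,v4:inf,v5:7
step 2: dist = v0:0,v1:inf,v2:inf,v3:21,v4:inf,v5:7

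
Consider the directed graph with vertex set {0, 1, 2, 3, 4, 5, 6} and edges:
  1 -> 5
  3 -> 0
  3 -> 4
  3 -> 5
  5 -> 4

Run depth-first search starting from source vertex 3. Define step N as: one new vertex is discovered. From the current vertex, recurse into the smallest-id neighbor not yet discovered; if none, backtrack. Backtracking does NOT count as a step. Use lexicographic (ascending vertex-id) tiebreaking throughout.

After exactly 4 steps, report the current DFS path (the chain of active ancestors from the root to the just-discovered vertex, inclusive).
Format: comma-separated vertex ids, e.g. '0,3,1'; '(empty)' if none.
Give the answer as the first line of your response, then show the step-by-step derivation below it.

3,5

step 1: discover 3; path=3; order=3
step 2: discover 0; path=3>0; order=3,0
step 3: discover 4; path=3>4; order=3,0,4
step 4: discover 5; path=3>5; order=3,0,4,5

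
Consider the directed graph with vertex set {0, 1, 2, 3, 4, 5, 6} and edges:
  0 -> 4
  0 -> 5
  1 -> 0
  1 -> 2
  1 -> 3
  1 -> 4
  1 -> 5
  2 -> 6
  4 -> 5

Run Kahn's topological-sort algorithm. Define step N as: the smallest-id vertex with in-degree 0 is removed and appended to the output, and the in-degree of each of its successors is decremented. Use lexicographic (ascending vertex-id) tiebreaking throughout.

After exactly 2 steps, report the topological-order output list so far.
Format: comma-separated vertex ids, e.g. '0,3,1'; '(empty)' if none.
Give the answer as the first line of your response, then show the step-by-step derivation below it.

1,0

step 1: output 1; order=[1]; indeg=(0,0,0,0,1,2,1)
step 2: output 0; order=[1,0]; indeg=(0,0,0,0,0,1,1)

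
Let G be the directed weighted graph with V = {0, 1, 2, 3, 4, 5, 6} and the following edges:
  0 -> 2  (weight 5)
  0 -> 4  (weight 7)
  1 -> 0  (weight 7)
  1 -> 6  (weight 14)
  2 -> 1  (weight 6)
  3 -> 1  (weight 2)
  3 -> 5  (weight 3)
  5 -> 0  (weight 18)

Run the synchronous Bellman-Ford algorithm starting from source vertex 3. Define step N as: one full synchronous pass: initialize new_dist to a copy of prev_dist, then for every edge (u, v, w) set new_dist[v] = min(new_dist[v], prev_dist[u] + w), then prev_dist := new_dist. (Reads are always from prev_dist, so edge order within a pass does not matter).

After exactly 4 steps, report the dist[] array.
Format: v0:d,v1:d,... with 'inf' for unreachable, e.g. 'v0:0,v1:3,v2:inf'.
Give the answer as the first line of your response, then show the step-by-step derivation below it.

v0:9,v1:2,v2:14,v3:0,v4:16,v5:3,v6:16

step 1: dist = v0:inf,v1:2,v2:inf,v3:0,v4:inf,v5:3,v6:inf
step 2: dist = v0:9,v1:2,v2:inf,v3:0,v4:inf,v5:3,v6:16
step 3: dist = v0:9,v1:2,v2:14,v3:0,v4:16,v5:3,v6:16
step 4: dist = v0:9,v1:2,v2:14,v3:0,v4:16,v5:3,v6:16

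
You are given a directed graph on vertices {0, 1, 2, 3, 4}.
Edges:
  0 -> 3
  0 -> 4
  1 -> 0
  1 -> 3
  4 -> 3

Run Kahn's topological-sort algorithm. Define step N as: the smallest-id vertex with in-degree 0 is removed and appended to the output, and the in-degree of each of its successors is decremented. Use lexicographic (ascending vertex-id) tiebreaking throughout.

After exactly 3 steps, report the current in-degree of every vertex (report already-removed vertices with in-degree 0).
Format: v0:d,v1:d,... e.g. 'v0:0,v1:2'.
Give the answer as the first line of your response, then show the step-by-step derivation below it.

v0:0,v1:0,v2:0,v3:1,v4:0

step 1: output 1; order=[1]; indeg=(0,0,0,2,1)
step 2: output 0; order=[1,0]; indeg=(0,0,0,1,0)
step 3: output 2; order=[1,0,2]; indeg=(0,0,0,1,0)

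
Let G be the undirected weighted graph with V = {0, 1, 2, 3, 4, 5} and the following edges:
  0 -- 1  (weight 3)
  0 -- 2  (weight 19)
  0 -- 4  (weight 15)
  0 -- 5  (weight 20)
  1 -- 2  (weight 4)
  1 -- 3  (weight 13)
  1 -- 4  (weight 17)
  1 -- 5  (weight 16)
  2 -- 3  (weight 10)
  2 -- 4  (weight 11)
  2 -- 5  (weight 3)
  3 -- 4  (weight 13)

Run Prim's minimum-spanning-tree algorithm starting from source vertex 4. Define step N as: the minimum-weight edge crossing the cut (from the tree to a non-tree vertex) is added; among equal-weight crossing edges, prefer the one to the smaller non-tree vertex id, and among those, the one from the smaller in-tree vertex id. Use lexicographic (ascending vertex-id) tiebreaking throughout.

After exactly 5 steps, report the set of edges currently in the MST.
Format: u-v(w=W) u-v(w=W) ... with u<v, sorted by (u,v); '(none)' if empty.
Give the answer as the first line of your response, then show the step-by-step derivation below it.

0-1(w=3) 1-2(w=4) 2-3(w=10) 2-4(w=11) 2-5(w=3)

step 1: add edge 2-4 (w=11); MST = {2-4(w=11)}
step 2: add edge 2-5 (w=3); MST = {2-4(w=11) 2-5(w=3)}
step 3: add edge 1-2 (w=4); MST = {1-2(w=4) 2-4(w=11) 2-5(w=3)}
step 4: add edge 0-1 (w=3); MST = {0-1(w=3) 1-2(w=4) 2-4(w=11) 2-5(w=3)}
step 5: add edge 2-3 (w=10); MST = {0-1(w=3) 1-2(w=4) 2-3(w=10) 2-4(w=11) 2-5(w=3)}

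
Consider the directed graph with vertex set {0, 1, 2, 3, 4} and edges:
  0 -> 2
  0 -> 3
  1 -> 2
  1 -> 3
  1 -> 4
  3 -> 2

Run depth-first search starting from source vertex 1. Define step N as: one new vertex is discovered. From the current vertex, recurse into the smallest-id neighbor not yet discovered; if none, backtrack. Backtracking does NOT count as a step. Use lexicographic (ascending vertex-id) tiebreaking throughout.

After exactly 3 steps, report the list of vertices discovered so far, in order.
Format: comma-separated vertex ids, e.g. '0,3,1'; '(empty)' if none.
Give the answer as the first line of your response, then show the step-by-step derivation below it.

1,2,3

step 1: discover 1; path=1; order=1
step 2: discover 2; path=1>2; order=1,2
step 3: discover 3; path=1>3; order=1,2,3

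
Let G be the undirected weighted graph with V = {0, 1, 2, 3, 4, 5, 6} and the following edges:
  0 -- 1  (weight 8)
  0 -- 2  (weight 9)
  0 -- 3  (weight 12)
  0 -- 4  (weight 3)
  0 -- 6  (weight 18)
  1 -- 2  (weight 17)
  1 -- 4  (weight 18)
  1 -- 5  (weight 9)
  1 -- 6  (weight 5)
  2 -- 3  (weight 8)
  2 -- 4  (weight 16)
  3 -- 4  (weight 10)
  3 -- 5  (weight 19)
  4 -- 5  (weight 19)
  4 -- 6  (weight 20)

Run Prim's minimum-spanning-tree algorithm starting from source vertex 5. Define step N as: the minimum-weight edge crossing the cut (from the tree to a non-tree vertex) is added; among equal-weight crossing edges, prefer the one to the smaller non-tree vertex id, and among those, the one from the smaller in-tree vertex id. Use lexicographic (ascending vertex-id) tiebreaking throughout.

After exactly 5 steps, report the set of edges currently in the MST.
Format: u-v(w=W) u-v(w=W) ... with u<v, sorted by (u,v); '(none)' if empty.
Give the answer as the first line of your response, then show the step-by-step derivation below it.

0-1(w=8) 0-2(w=9) 0-4(w=3) 1-5(w=9) 1-6(w=5)

step 1: add edge 1-5 (w=9); MST = {1-5(w=9)}
step 2: add edge 1-6 (w=5); MST = {1-5(w=9) 1-6(w=5)}
step 3: add edge 0-1 (w=8); MST = {0-1(w=8) 1-5(w=9) 1-6(w=5)}
step 4: add edge 0-4 (w=3); MST = {0-1(w=8) 0-4(w=3) 1-5(w=9) 1-6(w=5)}
step 5: add edge 0-2 (w=9); MST = {0-1(w=8) 0-2(w=9) 0-4(w=3) 1-5(w=9) 1-6(w=5)}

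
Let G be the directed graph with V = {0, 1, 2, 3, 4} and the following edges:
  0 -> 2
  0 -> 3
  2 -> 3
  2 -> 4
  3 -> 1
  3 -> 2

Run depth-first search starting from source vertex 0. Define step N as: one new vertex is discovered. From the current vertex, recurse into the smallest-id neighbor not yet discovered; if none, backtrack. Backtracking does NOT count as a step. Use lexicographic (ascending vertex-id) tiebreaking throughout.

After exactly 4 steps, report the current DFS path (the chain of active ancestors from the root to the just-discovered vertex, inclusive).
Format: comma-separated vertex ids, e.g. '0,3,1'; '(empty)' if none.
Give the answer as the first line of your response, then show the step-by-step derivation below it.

0,2,3,1

step 1: discover 0; path=0; order=0
step 2: discover 2; path=0>2; order=0,2
step 3: discover 3; path=0>2>3; order=0,2,3
step 4: discover 1; path=0>2>3>1; order=0,2,3,1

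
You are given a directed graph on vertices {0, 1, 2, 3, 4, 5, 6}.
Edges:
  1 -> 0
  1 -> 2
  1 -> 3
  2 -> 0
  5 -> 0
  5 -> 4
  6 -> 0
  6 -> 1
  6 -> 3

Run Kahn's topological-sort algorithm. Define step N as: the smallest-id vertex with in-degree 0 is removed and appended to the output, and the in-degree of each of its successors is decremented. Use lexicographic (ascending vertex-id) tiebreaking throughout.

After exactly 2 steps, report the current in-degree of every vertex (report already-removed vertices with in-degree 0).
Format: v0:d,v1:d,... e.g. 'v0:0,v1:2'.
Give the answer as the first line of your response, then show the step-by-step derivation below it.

v0:3,v1:1,v2:1,v3:2,v4:0,v5:0,v6:0

step 1: output 5; order=[5]; indeg=(3,1,1,2,0,0,0)
step 2: output 4; order=[5,4]; indeg=(3,1,1,2,0,0,0)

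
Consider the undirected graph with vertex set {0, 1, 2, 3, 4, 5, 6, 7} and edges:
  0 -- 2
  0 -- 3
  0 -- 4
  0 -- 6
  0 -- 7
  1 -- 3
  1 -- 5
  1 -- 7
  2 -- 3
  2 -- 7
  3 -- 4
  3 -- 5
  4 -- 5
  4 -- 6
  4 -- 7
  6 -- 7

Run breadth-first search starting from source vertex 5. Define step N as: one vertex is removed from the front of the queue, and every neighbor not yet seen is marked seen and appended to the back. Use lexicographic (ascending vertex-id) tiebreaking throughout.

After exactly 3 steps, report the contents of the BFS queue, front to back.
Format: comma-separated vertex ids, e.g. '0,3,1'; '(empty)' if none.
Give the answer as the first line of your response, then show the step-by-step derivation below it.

4,7,0,2

step 1: dequeue 5; queue=[1,3,4]; order=5
step 2: dequeue 1; queue=[3,4,7]; order=5,1
step 3: dequeue 3; queue=[4,7,0,2]; order=5,1,3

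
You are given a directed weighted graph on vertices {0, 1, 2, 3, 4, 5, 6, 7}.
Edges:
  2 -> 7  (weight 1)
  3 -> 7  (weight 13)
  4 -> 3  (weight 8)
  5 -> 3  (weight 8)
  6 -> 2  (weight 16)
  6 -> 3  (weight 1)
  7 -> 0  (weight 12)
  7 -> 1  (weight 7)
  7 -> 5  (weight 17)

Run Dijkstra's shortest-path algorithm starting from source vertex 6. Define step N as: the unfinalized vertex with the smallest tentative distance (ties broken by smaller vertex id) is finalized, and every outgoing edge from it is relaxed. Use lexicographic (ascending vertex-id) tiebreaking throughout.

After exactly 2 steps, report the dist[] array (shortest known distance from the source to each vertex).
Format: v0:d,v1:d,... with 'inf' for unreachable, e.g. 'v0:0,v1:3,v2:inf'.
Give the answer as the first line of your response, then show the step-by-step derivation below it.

v0:inf,v1:inf,v2:16,v3:1,v4:inf,v5:inf,v6:0,v7:14

step 1: dist = v0:inf,v1:inf,v2:16,v3:1,v4:inf,v5:inf,v6:0,v7:inf
step 2: dist = v0:inf,v1:inf,v2:16,v3:1,v4:inf,v5:inf,v6:0,v7:14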